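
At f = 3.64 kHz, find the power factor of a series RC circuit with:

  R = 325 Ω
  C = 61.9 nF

Step 1 — Angular frequency: ω = 2π·f = 2π·3640 = 2.287e+04 rad/s.
Step 2 — Component impedances:
  R: Z = R = 325 Ω
  C: Z = 1/(jωC) = -j/(ω·C) = 0 - j706.4 Ω
Step 3 — Series combination: Z_total = R + C = 325 - j706.4 Ω = 777.5∠-65.3° Ω.
Step 4 — Power factor: PF = cos(φ) = Re(Z)/|Z| = 325/777.5 = 0.418.
Step 5 — Type: Im(Z) = -706.4 ⇒ leading (phase φ = -65.3°).

PF = 0.418 (leading, φ = -65.3°)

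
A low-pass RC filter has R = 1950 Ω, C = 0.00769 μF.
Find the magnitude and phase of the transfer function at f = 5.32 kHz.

Step 1 — Angular frequency: ω = 2π·5320 = 3.343e+04 rad/s.
Step 2 — Transfer function: H(jω) = 1/(1 + jωRC).
Step 3 — Denominator: 1 + jωRC = 1 + j·3.343e+04·1950·7.69e-09 = 1 + j0.5012.
Step 4 — H = 0.7992 - j0.4006.
Step 5 — Magnitude: |H| = 0.894 (-1.0 dB); phase: φ = -26.6°.

|H| = 0.894 (-1.0 dB), φ = -26.6°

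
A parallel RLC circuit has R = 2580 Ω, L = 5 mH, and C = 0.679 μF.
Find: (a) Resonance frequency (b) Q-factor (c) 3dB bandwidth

Step 1 — Resonance: ω₀ = 1/√(LC) = 1/√(0.005·6.79e-07) = 1.716e+04 rad/s.
Step 2 — f₀ = ω₀/(2π) = 2731 Hz.
Step 3 — Parallel Q: Q = R/(ω₀L) = 2580/(1.716e+04·0.005) = 30.07.
Step 4 — Bandwidth: Δω = ω₀/Q = 570.8 rad/s; BW = Δω/(2π) = 90.85 Hz.

(a) f₀ = 2731 Hz  (b) Q = 30.07  (c) BW = 90.85 Hz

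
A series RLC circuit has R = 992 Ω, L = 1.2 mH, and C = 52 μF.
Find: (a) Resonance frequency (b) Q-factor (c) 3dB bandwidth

Step 1 — Resonance: ω₀ = 1/√(LC) = 1/√(0.0012·5.2e-05) = 4003 rad/s.
Step 2 — f₀ = ω₀/(2π) = 637.1 Hz.
Step 3 — Series Q: Q = ω₀L/R = 4003·0.0012/992 = 0.004843.
Step 4 — Bandwidth: Δω = ω₀/Q = 8.267e+05 rad/s; BW = Δω/(2π) = 1.316e+05 Hz.

(a) f₀ = 637.1 Hz  (b) Q = 0.004843  (c) BW = 1.316e+05 Hz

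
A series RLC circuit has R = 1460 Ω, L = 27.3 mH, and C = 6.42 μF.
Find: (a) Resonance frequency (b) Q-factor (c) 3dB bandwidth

Step 1 — Resonance: ω₀ = 1/√(LC) = 1/√(0.0273·6.42e-06) = 2389 rad/s.
Step 2 — f₀ = ω₀/(2π) = 380.2 Hz.
Step 3 — Series Q: Q = ω₀L/R = 2389·0.0273/1460 = 0.04466.
Step 4 — Bandwidth: Δω = ω₀/Q = 5.348e+04 rad/s; BW = Δω/(2π) = 8512 Hz.

(a) f₀ = 380.2 Hz  (b) Q = 0.04466  (c) BW = 8512 Hz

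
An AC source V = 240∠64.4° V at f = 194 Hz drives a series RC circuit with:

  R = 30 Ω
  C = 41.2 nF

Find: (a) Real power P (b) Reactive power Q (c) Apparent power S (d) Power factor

Step 1 — Angular frequency: ω = 2π·f = 2π·194 = 1219 rad/s.
Step 2 — Component impedances:
  R: Z = R = 30 Ω
  C: Z = 1/(jωC) = -j/(ω·C) = 0 - j1.991e+04 Ω
Step 3 — Series combination: Z_total = R + C = 30 - j1.991e+04 Ω = 1.991e+04∠-89.9° Ω.
Step 4 — Source phasor: V = 240∠64.4° V = 103.7 + j216.4 V.
Step 5 — Current: I = V / Z = -0.01086 + j0.005224 A = 0.01205∠154.3° A.
Step 6 — Complex power: S = V·I* = 0.004358 - j2.893 VA.
Step 7 — Real power: P = Re(S) = 0.004358 W.
Step 8 — Reactive power: Q = Im(S) = -2.893 VAR.
Step 9 — Apparent power: |S| = 2.893 VA.
Step 10 — Power factor: PF = P/|S| = 0.001507 (leading).

(a) P = 0.004358 W  (b) Q = -2.893 VAR  (c) S = 2.893 VA  (d) PF = 0.001507 (leading)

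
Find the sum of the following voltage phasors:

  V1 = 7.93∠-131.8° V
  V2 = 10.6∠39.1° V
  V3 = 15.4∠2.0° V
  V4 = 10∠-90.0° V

Step 1 — Convert each phasor to rectangular form:
  V1 = 7.93·(cos(-131.8°) + j·sin(-131.8°)) = -5.286 - j5.912 V
  V2 = 10.6·(cos(39.1°) + j·sin(39.1°)) = 8.226 + j6.685 V
  V3 = 15.4·(cos(2.0°) + j·sin(2.0°)) = 15.39 + j0.5375 V
  V4 = 10·(cos(-90.0°) + j·sin(-90.0°)) = 0 - j10 V
Step 2 — Sum components: V_total = 18.33 - j8.689 V.
Step 3 — Convert to polar: |V_total| = 20.29 V, ∠V_total = -25.4°.

V_total = 20.29∠-25.4° V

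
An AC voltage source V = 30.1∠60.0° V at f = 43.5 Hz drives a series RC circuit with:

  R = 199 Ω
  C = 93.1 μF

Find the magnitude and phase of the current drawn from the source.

Step 1 — Angular frequency: ω = 2π·f = 2π·43.5 = 273.3 rad/s.
Step 2 — Component impedances:
  R: Z = R = 199 Ω
  C: Z = 1/(jωC) = -j/(ω·C) = 0 - j39.3 Ω
Step 3 — Series combination: Z_total = R + C = 199 - j39.3 Ω = 202.8∠-11.2° Ω.
Step 4 — Source phasor: V = 30.1∠60.0° V = 15.05 + j26.07 V.
Step 5 — Ohm's law: I = V / Z_total = (15.05 + j26.07) / (199 - j39.3) = 0.04789 + j0.1404 A.
Step 6 — Convert to polar: |I| = 0.1484 A, ∠I = 71.2°.

I = 0.1484∠71.2° A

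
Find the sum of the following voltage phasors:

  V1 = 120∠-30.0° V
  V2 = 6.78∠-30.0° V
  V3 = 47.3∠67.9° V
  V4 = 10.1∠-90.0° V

Step 1 — Convert each phasor to rectangular form:
  V1 = 120·(cos(-30.0°) + j·sin(-30.0°)) = 103.9 - j60 V
  V2 = 6.78·(cos(-30.0°) + j·sin(-30.0°)) = 5.872 - j3.39 V
  V3 = 47.3·(cos(67.9°) + j·sin(67.9°)) = 17.8 + j43.82 V
  V4 = 10.1·(cos(-90.0°) + j·sin(-90.0°)) = 0 - j10.1 V
Step 2 — Sum components: V_total = 127.6 - j29.67 V.
Step 3 — Convert to polar: |V_total| = 131 V, ∠V_total = -13.1°.

V_total = 131∠-13.1° V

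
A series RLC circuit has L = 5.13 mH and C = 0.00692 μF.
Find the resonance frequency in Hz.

Step 1 — Resonance condition Im(Z)=0 gives ω₀ = 1/√(LC).
Step 2 — ω₀ = 1/√(0.00513·6.92e-09) = 1.678e+05 rad/s.
Step 3 — f₀ = ω₀/(2π) = 2.671e+04 Hz.

f₀ = 2.671e+04 Hz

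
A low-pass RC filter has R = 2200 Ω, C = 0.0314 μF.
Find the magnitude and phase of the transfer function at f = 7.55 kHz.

Step 1 — Angular frequency: ω = 2π·7550 = 4.744e+04 rad/s.
Step 2 — Transfer function: H(jω) = 1/(1 + jωRC).
Step 3 — Denominator: 1 + jωRC = 1 + j·4.744e+04·2200·3.14e-08 = 1 + j3.277.
Step 4 — H = 0.08519 - j0.2792.
Step 5 — Magnitude: |H| = 0.2919 (-10.7 dB); phase: φ = -73.0°.

|H| = 0.2919 (-10.7 dB), φ = -73.0°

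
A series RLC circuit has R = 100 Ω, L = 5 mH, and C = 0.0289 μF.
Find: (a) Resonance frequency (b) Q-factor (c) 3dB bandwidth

Step 1 — Resonance condition Im(Z)=0 gives ω₀ = 1/√(LC).
Step 2 — ω₀ = 1/√(0.005·2.89e-08) = 8.319e+04 rad/s.
Step 3 — f₀ = ω₀/(2π) = 1.324e+04 Hz.
Step 4 — Series Q: Q = ω₀L/R = 8.319e+04·0.005/100 = 4.159.
Step 5 — 3dB bandwidth: Δω = ω₀/Q = 2e+04 rad/s; BW = Δω/(2π) = 3183 Hz.

(a) f₀ = 1.324e+04 Hz  (b) Q = 4.159  (c) BW = 3183 Hz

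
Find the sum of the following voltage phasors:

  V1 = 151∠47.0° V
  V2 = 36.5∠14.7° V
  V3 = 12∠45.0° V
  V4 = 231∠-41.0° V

Step 1 — Convert each phasor to rectangular form:
  V1 = 151·(cos(47.0°) + j·sin(47.0°)) = 103 + j110.4 V
  V2 = 36.5·(cos(14.7°) + j·sin(14.7°)) = 35.31 + j9.262 V
  V3 = 12·(cos(45.0°) + j·sin(45.0°)) = 8.485 + j8.485 V
  V4 = 231·(cos(-41.0°) + j·sin(-41.0°)) = 174.3 - j151.5 V
Step 2 — Sum components: V_total = 321.1 - j23.37 V.
Step 3 — Convert to polar: |V_total| = 322 V, ∠V_total = -4.2°.

V_total = 322∠-4.2° V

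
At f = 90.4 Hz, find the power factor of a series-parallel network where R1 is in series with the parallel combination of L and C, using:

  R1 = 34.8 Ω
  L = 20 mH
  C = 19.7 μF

Step 1 — Angular frequency: ω = 2π·f = 2π·90.4 = 568 rad/s.
Step 2 — Component impedances:
  R1: Z = R = 34.8 Ω
  L: Z = jωL = j·568·0.02 = 0 + j11.36 Ω
  C: Z = 1/(jωC) = -j/(ω·C) = 0 - j89.37 Ω
Step 3 — Parallel branch: L || C = 1/(1/L + 1/C) = 0 + j13.01 Ω.
Step 4 — Series with R1: Z_total = R1 + (L || C) = 34.8 + j13.01 Ω = 37.15∠20.5° Ω.
Step 5 — Power factor: PF = cos(φ) = Re(Z)/|Z| = 34.8/37.154 = 0.9366.
Step 6 — Type: Im(Z) = 13.01 ⇒ lagging (phase φ = 20.5°).

PF = 0.9366 (lagging, φ = 20.5°)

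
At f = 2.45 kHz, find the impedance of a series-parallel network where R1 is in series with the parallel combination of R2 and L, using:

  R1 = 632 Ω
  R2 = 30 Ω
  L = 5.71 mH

Step 1 — Angular frequency: ω = 2π·f = 2π·2450 = 1.539e+04 rad/s.
Step 2 — Component impedances:
  R1: Z = R = 632 Ω
  R2: Z = R = 30 Ω
  L: Z = jωL = j·1.539e+04·0.00571 = 0 + j87.9 Ω
Step 3 — Parallel branch: R2 || L = 1/(1/R2 + 1/L) = 26.87 + j9.171 Ω.
Step 4 — Series with R1: Z_total = R1 + (R2 || L) = 658.9 + j9.171 Ω = 658.9∠0.8° Ω.

Z = 658.9 + j9.171 Ω = 658.9∠0.8° Ω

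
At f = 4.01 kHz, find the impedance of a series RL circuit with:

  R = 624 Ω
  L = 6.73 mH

Step 1 — Angular frequency: ω = 2π·f = 2π·4010 = 2.52e+04 rad/s.
Step 2 — Component impedances:
  R: Z = R = 624 Ω
  L: Z = jωL = j·2.52e+04·0.00673 = 0 + j169.6 Ω
Step 3 — Series combination: Z_total = R + L = 624 + j169.6 Ω = 646.6∠15.2° Ω.

Z = 624 + j169.6 Ω = 646.6∠15.2° Ω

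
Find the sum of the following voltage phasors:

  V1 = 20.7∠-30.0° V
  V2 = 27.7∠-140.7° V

Step 1 — Convert each phasor to rectangular form:
  V1 = 20.7·(cos(-30.0°) + j·sin(-30.0°)) = 17.93 - j10.35 V
  V2 = 27.7·(cos(-140.7°) + j·sin(-140.7°)) = -21.44 - j17.54 V
Step 2 — Sum components: V_total = -3.509 - j27.89 V.
Step 3 — Convert to polar: |V_total| = 28.11 V, ∠V_total = -97.2°.

V_total = 28.11∠-97.2° V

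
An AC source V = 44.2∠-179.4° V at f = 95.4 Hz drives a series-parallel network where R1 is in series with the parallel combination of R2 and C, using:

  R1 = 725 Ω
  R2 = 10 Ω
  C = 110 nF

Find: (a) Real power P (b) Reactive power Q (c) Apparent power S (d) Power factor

Step 1 — Angular frequency: ω = 2π·f = 2π·95.4 = 599.4 rad/s.
Step 2 — Component impedances:
  R1: Z = R = 725 Ω
  R2: Z = R = 10 Ω
  C: Z = 1/(jωC) = -j/(ω·C) = 0 - j1.517e+04 Ω
Step 3 — Parallel branch: R2 || C = 1/(1/R2 + 1/C) = 10 - j0.006594 Ω.
Step 4 — Series with R1: Z_total = R1 + (R2 || C) = 735 - j0.006594 Ω = 735∠-0.0° Ω.
Step 5 — Source phasor: V = 44.2∠-179.4° V = -44.2 - j0.4629 V.
Step 6 — Current: I = V / Z = -0.06013 - j0.0006303 A = 0.06014∠-179.4° A.
Step 7 — Complex power: S = V·I* = 2.658 - j2.384e-05 VA.
Step 8 — Real power: P = Re(S) = 2.658 W.
Step 9 — Reactive power: Q = Im(S) = -2.384e-05 VAR.
Step 10 — Apparent power: |S| = 2.658 VA.
Step 11 — Power factor: PF = P/|S| = 1 (leading).

(a) P = 2.658 W  (b) Q = -2.384e-05 VAR  (c) S = 2.658 VA  (d) PF = 1 (leading)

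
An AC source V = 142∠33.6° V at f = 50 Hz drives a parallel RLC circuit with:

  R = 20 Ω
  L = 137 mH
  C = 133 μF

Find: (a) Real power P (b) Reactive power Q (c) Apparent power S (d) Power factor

Step 1 — Angular frequency: ω = 2π·f = 2π·50 = 314.2 rad/s.
Step 2 — Component impedances:
  R: Z = R = 20 Ω
  L: Z = jωL = j·314.2·0.137 = 0 + j43.04 Ω
  C: Z = 1/(jωC) = -j/(ω·C) = 0 - j23.93 Ω
Step 3 — Parallel combination: 1/Z_total = 1/R + 1/L + 1/C; Z_total = 17.58 - j6.522 Ω = 18.75∠-20.4° Ω.
Step 4 — Source phasor: V = 142∠33.6° V = 118.3 + j78.58 V.
Step 5 — Current: I = V / Z = 4.456 + j6.123 A = 7.573∠54.0° A.
Step 6 — Complex power: S = V·I* = 1008 - j374 VA.
Step 7 — Real power: P = Re(S) = 1008 W.
Step 8 — Reactive power: Q = Im(S) = -374 VAR.
Step 9 — Apparent power: |S| = 1075 VA.
Step 10 — Power factor: PF = P/|S| = 0.9376 (leading).

(a) P = 1008 W  (b) Q = -374 VAR  (c) S = 1075 VA  (d) PF = 0.9376 (leading)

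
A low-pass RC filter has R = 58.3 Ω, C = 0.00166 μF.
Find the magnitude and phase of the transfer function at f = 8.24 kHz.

Step 1 — Angular frequency: ω = 2π·8240 = 5.177e+04 rad/s.
Step 2 — Transfer function: H(jω) = 1/(1 + jωRC).
Step 3 — Denominator: 1 + jωRC = 1 + j·5.177e+04·58.3·1.66e-09 = 1 + j0.005011.
Step 4 — H = 1 - j0.00501.
Step 5 — Magnitude: |H| = 1 (-0.0 dB); phase: φ = -0.3°.

|H| = 1 (-0.0 dB), φ = -0.3°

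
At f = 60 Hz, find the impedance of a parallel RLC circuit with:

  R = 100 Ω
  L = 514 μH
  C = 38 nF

Step 1 — Angular frequency: ω = 2π·f = 2π·60 = 377 rad/s.
Step 2 — Component impedances:
  R: Z = R = 100 Ω
  L: Z = jωL = j·377·0.000514 = 0 + j0.1938 Ω
  C: Z = 1/(jωC) = -j/(ω·C) = 0 - j6.98e+04 Ω
Step 3 — Parallel combination: 1/Z_total = 1/R + 1/L + 1/C; Z_total = 0.0003755 + j0.1938 Ω = 0.1938∠89.9° Ω.

Z = 0.0003755 + j0.1938 Ω = 0.1938∠89.9° Ω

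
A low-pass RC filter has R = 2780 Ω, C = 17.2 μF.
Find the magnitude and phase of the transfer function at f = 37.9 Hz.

Step 1 — Angular frequency: ω = 2π·37.9 = 238.1 rad/s.
Step 2 — Transfer function: H(jω) = 1/(1 + jωRC).
Step 3 — Denominator: 1 + jωRC = 1 + j·238.1·2780·1.72e-05 = 1 + j11.39.
Step 4 — H = 0.007654 - j0.08715.
Step 5 — Magnitude: |H| = 0.08749 (-21.2 dB); phase: φ = -85.0°.

|H| = 0.08749 (-21.2 dB), φ = -85.0°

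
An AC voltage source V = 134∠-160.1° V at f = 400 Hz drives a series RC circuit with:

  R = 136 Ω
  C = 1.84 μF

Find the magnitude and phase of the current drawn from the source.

Step 1 — Angular frequency: ω = 2π·f = 2π·400 = 2513 rad/s.
Step 2 — Component impedances:
  R: Z = R = 136 Ω
  C: Z = 1/(jωC) = -j/(ω·C) = 0 - j216.2 Ω
Step 3 — Series combination: Z_total = R + C = 136 - j216.2 Ω = 255.5∠-57.8° Ω.
Step 4 — Source phasor: V = 134∠-160.1° V = -126 - j45.61 V.
Step 5 — Ohm's law: I = V / Z_total = (-126 - j45.61) / (136 - j216.2) = -0.1114 - j0.5126 A.
Step 6 — Convert to polar: |I| = 0.5246 A, ∠I = -102.3°.

I = 0.5246∠-102.3° A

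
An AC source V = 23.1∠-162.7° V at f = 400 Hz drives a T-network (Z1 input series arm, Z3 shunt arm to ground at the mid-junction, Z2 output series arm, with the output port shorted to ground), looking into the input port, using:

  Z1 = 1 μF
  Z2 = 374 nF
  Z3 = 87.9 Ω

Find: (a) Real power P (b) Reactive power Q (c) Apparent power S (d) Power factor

Step 1 — Angular frequency: ω = 2π·f = 2π·400 = 2513 rad/s.
Step 2 — Component impedances:
  Z1: Z = 1/(jωC) = -j/(ω·C) = 0 - j397.9 Ω
  Z2: Z = 1/(jωC) = -j/(ω·C) = 0 - j1064 Ω
  Z3: Z = R = 87.9 Ω
Step 3 — With the output port shorted to ground, the output series arm Z2 runs from the junction to ground; the shunt arm Z3 also runs from the junction to ground. They appear in parallel: Z3 || Z2 = 87.3 - j7.213 Ω.
Step 4 — Series with input arm Z1: Z_in = Z1 + (Z3 || Z2) = 87.3 - j405.1 Ω = 414.4∠-77.8° Ω.
Step 5 — Source phasor: V = 23.1∠-162.7° V = -22.05 - j6.869 V.
Step 6 — Current: I = V / Z = 0.004992 - j0.05552 A = 0.05574∠-84.9° A.
Step 7 — Complex power: S = V·I* = 0.2713 - j1.259 VA.
Step 8 — Real power: P = Re(S) = 0.2713 W.
Step 9 — Reactive power: Q = Im(S) = -1.259 VAR.
Step 10 — Apparent power: |S| = 1.288 VA.
Step 11 — Power factor: PF = P/|S| = 0.2107 (leading).

(a) P = 0.2713 W  (b) Q = -1.259 VAR  (c) S = 1.288 VA  (d) PF = 0.2107 (leading)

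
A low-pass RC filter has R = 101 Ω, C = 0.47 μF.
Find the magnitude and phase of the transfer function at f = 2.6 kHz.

Step 1 — Angular frequency: ω = 2π·2600 = 1.634e+04 rad/s.
Step 2 — Transfer function: H(jω) = 1/(1 + jωRC).
Step 3 — Denominator: 1 + jωRC = 1 + j·1.634e+04·101·4.7e-07 = 1 + j0.7755.
Step 4 — H = 0.6245 - j0.4843.
Step 5 — Magnitude: |H| = 0.7902 (-2.0 dB); phase: φ = -37.8°.

|H| = 0.7902 (-2.0 dB), φ = -37.8°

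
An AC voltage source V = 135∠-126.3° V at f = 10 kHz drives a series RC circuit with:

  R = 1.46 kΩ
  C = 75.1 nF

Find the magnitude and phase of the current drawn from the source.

Step 1 — Angular frequency: ω = 2π·f = 2π·1e+04 = 6.283e+04 rad/s.
Step 2 — Component impedances:
  R: Z = R = 1460 Ω
  C: Z = 1/(jωC) = -j/(ω·C) = 0 - j211.9 Ω
Step 3 — Series combination: Z_total = R + C = 1460 - j211.9 Ω = 1475∠-8.3° Ω.
Step 4 — Source phasor: V = 135∠-126.3° V = -79.92 - j108.8 V.
Step 5 — Ohm's law: I = V / Z_total = (-79.92 - j108.8) / (1460 - j211.9) = -0.04302 - j0.08076 A.
Step 6 — Convert to polar: |I| = 0.09151 A, ∠I = -118.0°.

I = 0.09151∠-118.0° A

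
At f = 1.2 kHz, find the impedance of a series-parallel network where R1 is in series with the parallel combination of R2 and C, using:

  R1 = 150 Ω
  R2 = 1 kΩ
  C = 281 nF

Step 1 — Angular frequency: ω = 2π·f = 2π·1200 = 7540 rad/s.
Step 2 — Component impedances:
  R1: Z = R = 150 Ω
  R2: Z = R = 1000 Ω
  C: Z = 1/(jωC) = -j/(ω·C) = 0 - j472 Ω
Step 3 — Parallel branch: R2 || C = 1/(1/R2 + 1/C) = 182.2 - j386 Ω.
Step 4 — Series with R1: Z_total = R1 + (R2 || C) = 332.2 - j386 Ω = 509.3∠-49.3° Ω.

Z = 332.2 - j386 Ω = 509.3∠-49.3° Ω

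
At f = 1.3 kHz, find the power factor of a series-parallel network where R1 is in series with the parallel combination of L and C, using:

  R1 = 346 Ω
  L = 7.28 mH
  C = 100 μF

Step 1 — Angular frequency: ω = 2π·f = 2π·1300 = 8168 rad/s.
Step 2 — Component impedances:
  R1: Z = R = 346 Ω
  L: Z = jωL = j·8168·0.00728 = 0 + j59.46 Ω
  C: Z = 1/(jωC) = -j/(ω·C) = 0 - j1.224 Ω
Step 3 — Parallel branch: L || C = 1/(1/L + 1/C) = 0 - j1.25 Ω.
Step 4 — Series with R1: Z_total = R1 + (L || C) = 346 - j1.25 Ω = 346∠-0.2° Ω.
Step 5 — Power factor: PF = cos(φ) = Re(Z)/|Z| = 346/346 = 1.
Step 6 — Type: Im(Z) = -1.25 ⇒ leading (phase φ = -0.2°).

PF = 1 (leading, φ = -0.2°)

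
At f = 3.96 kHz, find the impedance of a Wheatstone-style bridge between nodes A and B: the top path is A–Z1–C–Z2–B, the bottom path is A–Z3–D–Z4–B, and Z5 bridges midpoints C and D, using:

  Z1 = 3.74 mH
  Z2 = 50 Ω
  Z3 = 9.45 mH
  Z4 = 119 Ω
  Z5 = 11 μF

Step 1 — Angular frequency: ω = 2π·f = 2π·3960 = 2.488e+04 rad/s.
Step 2 — Component impedances:
  Z1: Z = jωL = j·2.488e+04·0.00374 = 0 + j93.06 Ω
  Z2: Z = R = 50 Ω
  Z3: Z = jωL = j·2.488e+04·0.00945 = 0 + j235.1 Ω
  Z4: Z = R = 119 Ω
  Z5: Z = 1/(jωC) = -j/(ω·C) = 0 - j3.654 Ω
Step 3 — Bridge requires nodal analysis (the Z5 bridge couples midpoints C and D, so the two paths cannot be reduced to a simple series/parallel combination). Setting node B to ground and injecting 1 A at node A, the 3-node admittance system at A, C, D solves to V_A = Z_AB = 35.21 + j66.67 Ω = 75.4∠62.2° Ω.

Z = 35.21 + j66.67 Ω = 75.4∠62.2° Ω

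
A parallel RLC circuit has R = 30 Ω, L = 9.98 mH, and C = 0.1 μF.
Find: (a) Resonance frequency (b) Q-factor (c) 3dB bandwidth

Step 1 — Resonance: ω₀ = 1/√(LC) = 1/√(0.00998·1e-07) = 3.165e+04 rad/s.
Step 2 — f₀ = ω₀/(2π) = 5038 Hz.
Step 3 — Parallel Q: Q = R/(ω₀L) = 30/(3.165e+04·0.00998) = 0.09496.
Step 4 — Bandwidth: Δω = ω₀/Q = 3.333e+05 rad/s; BW = Δω/(2π) = 5.305e+04 Hz.

(a) f₀ = 5038 Hz  (b) Q = 0.09496  (c) BW = 5.305e+04 Hz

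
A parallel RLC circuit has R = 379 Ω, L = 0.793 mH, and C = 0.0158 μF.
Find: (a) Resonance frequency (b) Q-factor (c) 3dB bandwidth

Step 1 — Resonance: ω₀ = 1/√(LC) = 1/√(0.000793·1.58e-08) = 2.825e+05 rad/s.
Step 2 — f₀ = ω₀/(2π) = 4.496e+04 Hz.
Step 3 — Parallel Q: Q = R/(ω₀L) = 379/(2.825e+05·0.000793) = 1.692.
Step 4 — Bandwidth: Δω = ω₀/Q = 1.67e+05 rad/s; BW = Δω/(2π) = 2.658e+04 Hz.

(a) f₀ = 4.496e+04 Hz  (b) Q = 1.692  (c) BW = 2.658e+04 Hz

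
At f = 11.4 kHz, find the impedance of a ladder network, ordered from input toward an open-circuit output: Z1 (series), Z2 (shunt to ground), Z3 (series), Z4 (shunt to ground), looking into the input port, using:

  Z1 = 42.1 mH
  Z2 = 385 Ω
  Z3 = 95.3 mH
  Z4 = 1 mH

Step 1 — Angular frequency: ω = 2π·f = 2π·1.14e+04 = 7.163e+04 rad/s.
Step 2 — Component impedances:
  Z1: Z = jωL = j·7.163e+04·0.0421 = 0 + j3016 Ω
  Z2: Z = R = 385 Ω
  Z3: Z = jωL = j·7.163e+04·0.0953 = 0 + j6826 Ω
  Z4: Z = jωL = j·7.163e+04·0.001 = 0 + j71.63 Ω
Step 3 — Ladder network (open output): work backward from the far end, alternating series and parallel combinations. Z_in = 383.8 + j3037 Ω = 3061∠82.8° Ω.

Z = 383.8 + j3037 Ω = 3061∠82.8° Ω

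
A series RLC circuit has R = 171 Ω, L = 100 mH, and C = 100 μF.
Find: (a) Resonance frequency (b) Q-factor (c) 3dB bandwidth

Step 1 — Resonance condition Im(Z)=0 gives ω₀ = 1/√(LC).
Step 2 — ω₀ = 1/√(0.1·0.0001) = 316.2 rad/s.
Step 3 — f₀ = ω₀/(2π) = 50.33 Hz.
Step 4 — Series Q: Q = ω₀L/R = 316.2·0.1/171 = 0.1849.
Step 5 — 3dB bandwidth: Δω = ω₀/Q = 1710 rad/s; BW = Δω/(2π) = 272.2 Hz.

(a) f₀ = 50.33 Hz  (b) Q = 0.1849  (c) BW = 272.2 Hz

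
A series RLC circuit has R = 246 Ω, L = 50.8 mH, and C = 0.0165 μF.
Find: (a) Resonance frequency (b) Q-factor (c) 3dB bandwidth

Step 1 — Resonance: ω₀ = 1/√(LC) = 1/√(0.0508·1.65e-08) = 3.454e+04 rad/s.
Step 2 — f₀ = ω₀/(2π) = 5497 Hz.
Step 3 — Series Q: Q = ω₀L/R = 3.454e+04·0.0508/246 = 7.133.
Step 4 — Bandwidth: Δω = ω₀/Q = 4843 rad/s; BW = Δω/(2π) = 770.7 Hz.

(a) f₀ = 5497 Hz  (b) Q = 7.133  (c) BW = 770.7 Hz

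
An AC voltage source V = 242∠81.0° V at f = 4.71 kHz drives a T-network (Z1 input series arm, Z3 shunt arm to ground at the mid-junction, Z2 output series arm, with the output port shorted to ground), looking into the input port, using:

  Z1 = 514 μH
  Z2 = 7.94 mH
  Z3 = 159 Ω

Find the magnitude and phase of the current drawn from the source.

Step 1 — Angular frequency: ω = 2π·f = 2π·4710 = 2.959e+04 rad/s.
Step 2 — Component impedances:
  Z1: Z = jωL = j·2.959e+04·0.000514 = 0 + j15.21 Ω
  Z2: Z = jωL = j·2.959e+04·0.00794 = 0 + j235 Ω
  Z3: Z = R = 159 Ω
Step 3 — With the output port shorted to ground, the output series arm Z2 runs from the junction to ground; the shunt arm Z3 also runs from the junction to ground. They appear in parallel: Z3 || Z2 = 109.1 + j73.8 Ω.
Step 4 — Series with input arm Z1: Z_in = Z1 + (Z3 || Z2) = 109.1 + j89.01 Ω = 140.8∠39.2° Ω.
Step 5 — Source phasor: V = 242∠81.0° V = 37.86 + j239 V.
Step 6 — Ohm's law: I = V / Z_total = (37.86 + j239) / (109.1 + j89.01) = 1.282 + j1.145 A.
Step 7 — Convert to polar: |I| = 1.719 A, ∠I = 41.8°.

I = 1.719∠41.8° A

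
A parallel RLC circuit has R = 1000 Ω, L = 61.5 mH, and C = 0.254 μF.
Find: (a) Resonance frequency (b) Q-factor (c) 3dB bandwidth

Step 1 — Resonance: ω₀ = 1/√(LC) = 1/√(0.0615·2.54e-07) = 8001 rad/s.
Step 2 — f₀ = ω₀/(2π) = 1273 Hz.
Step 3 — Parallel Q: Q = R/(ω₀L) = 1000/(8001·0.0615) = 2.032.
Step 4 — Bandwidth: Δω = ω₀/Q = 3937 rad/s; BW = Δω/(2π) = 626.6 Hz.

(a) f₀ = 1273 Hz  (b) Q = 2.032  (c) BW = 626.6 Hz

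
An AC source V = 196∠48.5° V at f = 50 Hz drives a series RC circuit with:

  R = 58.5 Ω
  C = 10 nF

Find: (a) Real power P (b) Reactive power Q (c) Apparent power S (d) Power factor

Step 1 — Angular frequency: ω = 2π·f = 2π·50 = 314.2 rad/s.
Step 2 — Component impedances:
  R: Z = R = 58.5 Ω
  C: Z = 1/(jωC) = -j/(ω·C) = 0 - j3.183e+05 Ω
Step 3 — Series combination: Z_total = R + C = 58.5 - j3.183e+05 Ω = 3.183e+05∠-90.0° Ω.
Step 4 — Source phasor: V = 196∠48.5° V = 129.9 + j146.8 V.
Step 5 — Current: I = V / Z = -0.0004611 + j0.0004081 A = 0.0006158∠138.5° A.
Step 6 — Complex power: S = V·I* = 2.218e-05 - j0.1207 VA.
Step 7 — Real power: P = Re(S) = 2.218e-05 W.
Step 8 — Reactive power: Q = Im(S) = -0.1207 VAR.
Step 9 — Apparent power: |S| = 0.1207 VA.
Step 10 — Power factor: PF = P/|S| = 0.0001838 (leading).

(a) P = 2.218e-05 W  (b) Q = -0.1207 VAR  (c) S = 0.1207 VA  (d) PF = 0.0001838 (leading)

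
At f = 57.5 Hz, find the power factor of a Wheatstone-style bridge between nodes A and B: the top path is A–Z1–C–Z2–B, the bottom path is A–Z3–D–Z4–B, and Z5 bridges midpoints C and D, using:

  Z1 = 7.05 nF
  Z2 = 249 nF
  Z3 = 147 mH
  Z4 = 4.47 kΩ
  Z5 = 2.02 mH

Step 1 — Angular frequency: ω = 2π·f = 2π·57.5 = 361.3 rad/s.
Step 2 — Component impedances:
  Z1: Z = 1/(jωC) = -j/(ω·C) = 0 - j3.926e+05 Ω
  Z2: Z = 1/(jωC) = -j/(ω·C) = 0 - j1.112e+04 Ω
  Z3: Z = jωL = j·361.3·0.147 = 0 + j53.11 Ω
  Z4: Z = R = 4470 Ω
  Z5: Z = jωL = j·361.3·0.00202 = 0 + j0.7298 Ω
Step 3 — Bridge requires nodal analysis (the Z5 bridge couples midpoints C and D, so the two paths cannot be reduced to a simple series/parallel combination). Setting node B to ground and injecting 1 A at node A, the 3-node admittance system at A, C, D solves to V_A = Z_AB = 3848 - j1494 Ω = 4128∠-21.2° Ω.
Step 4 — Power factor: PF = cos(φ) = Re(Z)/|Z| = 3848/4128 = 0.9322.
Step 5 — Type: Im(Z) = -1494 ⇒ leading (phase φ = -21.2°).

PF = 0.9322 (leading, φ = -21.2°)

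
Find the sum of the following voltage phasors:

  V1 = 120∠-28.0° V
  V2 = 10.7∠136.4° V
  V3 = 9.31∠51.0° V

Step 1 — Convert each phasor to rectangular form:
  V1 = 120·(cos(-28.0°) + j·sin(-28.0°)) = 106 - j56.34 V
  V2 = 10.7·(cos(136.4°) + j·sin(136.4°)) = -7.749 + j7.379 V
  V3 = 9.31·(cos(51.0°) + j·sin(51.0°)) = 5.859 + j7.235 V
Step 2 — Sum components: V_total = 104.1 - j41.72 V.
Step 3 — Convert to polar: |V_total| = 112.1 V, ∠V_total = -21.8°.

V_total = 112.1∠-21.8° V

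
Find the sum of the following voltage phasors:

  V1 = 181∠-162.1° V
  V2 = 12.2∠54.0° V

Step 1 — Convert each phasor to rectangular form:
  V1 = 181·(cos(-162.1°) + j·sin(-162.1°)) = -172.2 - j55.63 V
  V2 = 12.2·(cos(54.0°) + j·sin(54.0°)) = 7.171 + j9.87 V
Step 2 — Sum components: V_total = -165.1 - j45.76 V.
Step 3 — Convert to polar: |V_total| = 171.3 V, ∠V_total = -164.5°.

V_total = 171.3∠-164.5° V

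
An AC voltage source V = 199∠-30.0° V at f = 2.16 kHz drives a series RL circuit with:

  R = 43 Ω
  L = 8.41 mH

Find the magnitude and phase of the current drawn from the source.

Step 1 — Angular frequency: ω = 2π·f = 2π·2160 = 1.357e+04 rad/s.
Step 2 — Component impedances:
  R: Z = R = 43 Ω
  L: Z = jωL = j·1.357e+04·0.00841 = 0 + j114.1 Ω
Step 3 — Series combination: Z_total = R + L = 43 + j114.1 Ω = 122∠69.4° Ω.
Step 4 — Source phasor: V = 199∠-30.0° V = 172.3 - j99.5 V.
Step 5 — Ohm's law: I = V / Z_total = (172.3 - j99.5) / (43 + j114.1) = -0.2653 - j1.61 A.
Step 6 — Convert to polar: |I| = 1.632 A, ∠I = -99.4°.

I = 1.632∠-99.4° A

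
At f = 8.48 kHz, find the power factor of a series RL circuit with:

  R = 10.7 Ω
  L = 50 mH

Step 1 — Angular frequency: ω = 2π·f = 2π·8480 = 5.328e+04 rad/s.
Step 2 — Component impedances:
  R: Z = R = 10.7 Ω
  L: Z = jωL = j·5.328e+04·0.05 = 0 + j2664 Ω
Step 3 — Series combination: Z_total = R + L = 10.7 + j2664 Ω = 2664∠89.8° Ω.
Step 4 — Power factor: PF = cos(φ) = Re(Z)/|Z| = 10.7/2664.1 = 0.004016.
Step 5 — Type: Im(Z) = 2664 ⇒ lagging (phase φ = 89.8°).

PF = 0.004016 (lagging, φ = 89.8°)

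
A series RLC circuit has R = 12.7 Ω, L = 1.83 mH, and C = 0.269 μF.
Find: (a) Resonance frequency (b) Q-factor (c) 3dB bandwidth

Step 1 — Resonance condition Im(Z)=0 gives ω₀ = 1/√(LC).
Step 2 — ω₀ = 1/√(0.00183·2.69e-07) = 4.507e+04 rad/s.
Step 3 — f₀ = ω₀/(2π) = 7173 Hz.
Step 4 — Series Q: Q = ω₀L/R = 4.507e+04·0.00183/12.7 = 6.494.
Step 5 — 3dB bandwidth: Δω = ω₀/Q = 6940 rad/s; BW = Δω/(2π) = 1105 Hz.

(a) f₀ = 7173 Hz  (b) Q = 6.494  (c) BW = 1105 Hz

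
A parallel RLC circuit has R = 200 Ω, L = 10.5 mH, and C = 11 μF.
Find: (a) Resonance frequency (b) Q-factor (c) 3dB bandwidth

Step 1 — Resonance: ω₀ = 1/√(LC) = 1/√(0.0105·1.1e-05) = 2942 rad/s.
Step 2 — f₀ = ω₀/(2π) = 468.3 Hz.
Step 3 — Parallel Q: Q = R/(ω₀L) = 200/(2942·0.0105) = 6.473.
Step 4 — Bandwidth: Δω = ω₀/Q = 454.5 rad/s; BW = Δω/(2π) = 72.34 Hz.

(a) f₀ = 468.3 Hz  (b) Q = 6.473  (c) BW = 72.34 Hz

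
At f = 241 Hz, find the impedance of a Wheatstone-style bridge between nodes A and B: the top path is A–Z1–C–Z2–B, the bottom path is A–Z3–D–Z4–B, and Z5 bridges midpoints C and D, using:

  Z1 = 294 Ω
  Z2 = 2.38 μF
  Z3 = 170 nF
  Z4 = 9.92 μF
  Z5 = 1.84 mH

Step 1 — Angular frequency: ω = 2π·f = 2π·241 = 1514 rad/s.
Step 2 — Component impedances:
  Z1: Z = R = 294 Ω
  Z2: Z = 1/(jωC) = -j/(ω·C) = 0 - j277.5 Ω
  Z3: Z = 1/(jωC) = -j/(ω·C) = 0 - j3885 Ω
  Z4: Z = 1/(jωC) = -j/(ω·C) = 0 - j66.57 Ω
  Z5: Z = jωL = j·1514·0.00184 = 0 + j2.786 Ω
Step 3 — Bridge requires nodal analysis (the Z5 bridge couples midpoints C and D, so the two paths cannot be reduced to a simple series/parallel combination). Setting node B to ground and injecting 1 A at node A, the 3-node admittance system at A, C, D solves to V_A = Z_AB = 292.7 - j74.03 Ω = 301.9∠-14.2° Ω.

Z = 292.7 - j74.03 Ω = 301.9∠-14.2° Ω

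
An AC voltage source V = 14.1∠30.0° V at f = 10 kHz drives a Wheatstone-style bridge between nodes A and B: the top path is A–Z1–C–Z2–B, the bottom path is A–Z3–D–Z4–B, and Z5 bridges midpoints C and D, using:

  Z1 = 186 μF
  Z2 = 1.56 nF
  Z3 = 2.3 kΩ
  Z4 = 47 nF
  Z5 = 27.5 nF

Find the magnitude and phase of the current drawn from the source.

Step 1 — Angular frequency: ω = 2π·f = 2π·1e+04 = 6.283e+04 rad/s.
Step 2 — Component impedances:
  Z1: Z = 1/(jωC) = -j/(ω·C) = 0 - j0.08557 Ω
  Z2: Z = 1/(jωC) = -j/(ω·C) = 0 - j1.02e+04 Ω
  Z3: Z = R = 2300 Ω
  Z4: Z = 1/(jωC) = -j/(ω·C) = 0 - j338.6 Ω
  Z5: Z = 1/(jωC) = -j/(ω·C) = 0 - j578.7 Ω
Step 3 — Bridge requires nodal analysis (the Z5 bridge couples midpoints C and D, so the two paths cannot be reduced to a simple series/parallel combination). Setting node B to ground and injecting 1 A at node A, the 3-node admittance system at A, C, D solves to V_A = Z_AB = 116 - j814.1 Ω = 822.3∠-81.9° Ω.
Step 4 — Source phasor: V = 14.1∠30.0° V = 12.21 + j7.05 V.
Step 5 — Ohm's law: I = V / Z_total = (12.21 + j7.05) / (116 - j814.1) = -0.006392 + j0.01591 A.
Step 6 — Convert to polar: |I| = 0.01715 A, ∠I = 111.9°.

I = 0.01715∠111.9° A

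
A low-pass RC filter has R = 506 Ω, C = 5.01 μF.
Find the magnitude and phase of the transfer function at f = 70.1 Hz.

Step 1 — Angular frequency: ω = 2π·70.1 = 440.5 rad/s.
Step 2 — Transfer function: H(jω) = 1/(1 + jωRC).
Step 3 — Denominator: 1 + jωRC = 1 + j·440.5·506·5.01e-06 = 1 + j1.117.
Step 4 — H = 0.4451 - j0.497.
Step 5 — Magnitude: |H| = 0.6672 (-3.5 dB); phase: φ = -48.2°.

|H| = 0.6672 (-3.5 dB), φ = -48.2°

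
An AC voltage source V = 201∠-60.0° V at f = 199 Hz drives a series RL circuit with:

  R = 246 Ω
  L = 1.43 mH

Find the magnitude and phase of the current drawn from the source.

Step 1 — Angular frequency: ω = 2π·f = 2π·199 = 1250 rad/s.
Step 2 — Component impedances:
  R: Z = R = 246 Ω
  L: Z = jωL = j·1250·0.00143 = 0 + j1.788 Ω
Step 3 — Series combination: Z_total = R + L = 246 + j1.788 Ω = 246∠0.4° Ω.
Step 4 — Source phasor: V = 201∠-60.0° V = 100.5 - j174.1 V.
Step 5 — Ohm's law: I = V / Z_total = (100.5 - j174.1) / (246 + j1.788) = 0.4034 - j0.7105 A.
Step 6 — Convert to polar: |I| = 0.8171 A, ∠I = -60.4°.

I = 0.8171∠-60.4° A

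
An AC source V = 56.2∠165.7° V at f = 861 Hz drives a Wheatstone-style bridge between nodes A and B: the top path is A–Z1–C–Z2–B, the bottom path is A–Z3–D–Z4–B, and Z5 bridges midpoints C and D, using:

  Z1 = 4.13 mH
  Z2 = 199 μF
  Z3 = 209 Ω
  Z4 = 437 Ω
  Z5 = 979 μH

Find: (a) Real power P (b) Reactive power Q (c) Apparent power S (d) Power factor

Step 1 — Angular frequency: ω = 2π·f = 2π·861 = 5410 rad/s.
Step 2 — Component impedances:
  Z1: Z = jωL = j·5410·0.00413 = 0 + j22.34 Ω
  Z2: Z = 1/(jωC) = -j/(ω·C) = 0 - j0.9289 Ω
  Z3: Z = R = 209 Ω
  Z4: Z = R = 437 Ω
  Z5: Z = jωL = j·5410·0.000979 = 0 + j5.296 Ω
Step 3 — Bridge requires nodal analysis (the Z5 bridge couples midpoints C and D, so the two paths cannot be reduced to a simple series/parallel combination). Setting node B to ground and injecting 1 A at node A, the 3-node admittance system at A, C, D solves to V_A = Z_AB = 2.348 + j21.1 Ω = 21.23∠83.6° Ω.
Step 4 — Source phasor: V = 56.2∠165.7° V = -54.46 + j13.88 V.
Step 5 — Current: I = V / Z = 0.3661 + j2.622 A = 2.647∠82.1° A.
Step 6 — Complex power: S = V·I* = 16.45 + j147.9 VA.
Step 7 — Real power: P = Re(S) = 16.45 W.
Step 8 — Reactive power: Q = Im(S) = 147.9 VAR.
Step 9 — Apparent power: |S| = 148.8 VA.
Step 10 — Power factor: PF = P/|S| = 0.1106 (lagging).

(a) P = 16.45 W  (b) Q = 147.9 VAR  (c) S = 148.8 VA  (d) PF = 0.1106 (lagging)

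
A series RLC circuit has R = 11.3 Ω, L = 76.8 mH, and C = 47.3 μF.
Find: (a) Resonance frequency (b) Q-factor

Step 1 — Resonance condition Im(Z)=0 gives ω₀ = 1/√(LC).
Step 2 — ω₀ = 1/√(0.0768·4.73e-05) = 524.7 rad/s.
Step 3 — f₀ = ω₀/(2π) = 83.5 Hz.
Step 4 — Series Q: Q = ω₀L/R = 524.7·0.0768/11.3 = 3.566.

(a) f₀ = 83.5 Hz  (b) Q = 3.566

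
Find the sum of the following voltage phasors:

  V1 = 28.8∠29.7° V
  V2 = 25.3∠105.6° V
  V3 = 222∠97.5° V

Step 1 — Convert each phasor to rectangular form:
  V1 = 28.8·(cos(29.7°) + j·sin(29.7°)) = 25.02 + j14.27 V
  V2 = 25.3·(cos(105.6°) + j·sin(105.6°)) = -6.804 + j24.37 V
  V3 = 222·(cos(97.5°) + j·sin(97.5°)) = -28.98 + j220.1 V
Step 2 — Sum components: V_total = -10.76 + j258.7 V.
Step 3 — Convert to polar: |V_total| = 259 V, ∠V_total = 92.4°.

V_total = 259∠92.4° V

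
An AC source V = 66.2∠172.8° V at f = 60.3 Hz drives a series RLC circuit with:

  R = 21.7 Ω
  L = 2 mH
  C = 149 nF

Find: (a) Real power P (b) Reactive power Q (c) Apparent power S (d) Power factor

Step 1 — Angular frequency: ω = 2π·f = 2π·60.3 = 378.9 rad/s.
Step 2 — Component impedances:
  R: Z = R = 21.7 Ω
  L: Z = jωL = j·378.9·0.002 = 0 + j0.7578 Ω
  C: Z = 1/(jωC) = -j/(ω·C) = 0 - j1.771e+04 Ω
Step 3 — Series combination: Z_total = R + L + C = 21.7 - j1.771e+04 Ω = 1.771e+04∠-89.9° Ω.
Step 4 — Source phasor: V = 66.2∠172.8° V = -65.68 + j8.297 V.
Step 5 — Current: I = V / Z = -0.000473 - j0.003707 A = 0.003737∠-97.3° A.
Step 6 — Complex power: S = V·I* = 0.0003031 - j0.2474 VA.
Step 7 — Real power: P = Re(S) = 0.0003031 W.
Step 8 — Reactive power: Q = Im(S) = -0.2474 VAR.
Step 9 — Apparent power: |S| = 0.2474 VA.
Step 10 — Power factor: PF = P/|S| = 0.001225 (leading).

(a) P = 0.0003031 W  (b) Q = -0.2474 VAR  (c) S = 0.2474 VA  (d) PF = 0.001225 (leading)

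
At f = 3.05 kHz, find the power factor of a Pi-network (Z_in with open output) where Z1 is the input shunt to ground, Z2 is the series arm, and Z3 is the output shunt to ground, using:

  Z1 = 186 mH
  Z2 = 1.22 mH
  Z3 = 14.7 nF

Step 1 — Angular frequency: ω = 2π·f = 2π·3050 = 1.916e+04 rad/s.
Step 2 — Component impedances:
  Z1: Z = jωL = j·1.916e+04·0.186 = 0 + j3564 Ω
  Z2: Z = jωL = j·1.916e+04·0.00122 = 0 + j23.38 Ω
  Z3: Z = 1/(jωC) = -j/(ω·C) = 0 - j3550 Ω
Step 3 — With open output, the series arm Z2 and the output shunt Z3 appear in series to ground: Z2 + Z3 = 0 - j3526 Ω.
Step 4 — Parallel with input shunt Z1: Z_in = Z1 || (Z2 + Z3) = 0 - j3.304e+05 Ω = 3.304e+05∠-90.0° Ω.
Step 5 — Power factor: PF = cos(φ) = Re(Z)/|Z| = 0/3.304e+05 = 0.
Step 6 — Type: Im(Z) = -3.304e+05 ⇒ leading (phase φ = -90.0°).

PF = 0 (leading, φ = -90.0°)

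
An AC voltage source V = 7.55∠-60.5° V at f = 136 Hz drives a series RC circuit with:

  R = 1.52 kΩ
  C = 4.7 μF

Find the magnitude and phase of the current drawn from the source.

Step 1 — Angular frequency: ω = 2π·f = 2π·136 = 854.5 rad/s.
Step 2 — Component impedances:
  R: Z = R = 1520 Ω
  C: Z = 1/(jωC) = -j/(ω·C) = 0 - j249 Ω
Step 3 — Series combination: Z_total = R + C = 1520 - j249 Ω = 1540∠-9.3° Ω.
Step 4 — Source phasor: V = 7.55∠-60.5° V = 3.718 - j6.571 V.
Step 5 — Ohm's law: I = V / Z_total = (3.718 - j6.571) / (1520 - j249) = 0.003072 - j0.00382 A.
Step 6 — Convert to polar: |I| = 0.004902 A, ∠I = -51.2°.

I = 0.004902∠-51.2° A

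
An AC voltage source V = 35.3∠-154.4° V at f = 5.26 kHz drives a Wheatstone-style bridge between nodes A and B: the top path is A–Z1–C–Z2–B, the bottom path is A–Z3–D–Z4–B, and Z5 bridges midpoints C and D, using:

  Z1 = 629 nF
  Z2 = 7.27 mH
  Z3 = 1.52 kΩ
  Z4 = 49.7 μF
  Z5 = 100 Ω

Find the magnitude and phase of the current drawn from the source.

Step 1 — Angular frequency: ω = 2π·f = 2π·5260 = 3.305e+04 rad/s.
Step 2 — Component impedances:
  Z1: Z = 1/(jωC) = -j/(ω·C) = 0 - j48.1 Ω
  Z2: Z = jωL = j·3.305e+04·0.00727 = 0 + j240.3 Ω
  Z3: Z = R = 1520 Ω
  Z4: Z = 1/(jωC) = -j/(ω·C) = 0 - j0.6088 Ω
  Z5: Z = R = 100 Ω
Step 3 — Bridge requires nodal analysis (the Z5 bridge couples midpoints C and D, so the two paths cannot be reduced to a simple series/parallel combination). Setting node B to ground and injecting 1 A at node A, the 3-node admittance system at A, C, D solves to V_A = Z_AB = 81.15 - j11.7 Ω = 81.99∠-8.2° Ω.
Step 4 — Source phasor: V = 35.3∠-154.4° V = -31.83 - j15.25 V.
Step 5 — Ohm's law: I = V / Z_total = (-31.83 - j15.25) / (81.15 - j11.7) = -0.3577 - j0.2396 A.
Step 6 — Convert to polar: |I| = 0.4305 A, ∠I = -146.2°.

I = 0.4305∠-146.2° A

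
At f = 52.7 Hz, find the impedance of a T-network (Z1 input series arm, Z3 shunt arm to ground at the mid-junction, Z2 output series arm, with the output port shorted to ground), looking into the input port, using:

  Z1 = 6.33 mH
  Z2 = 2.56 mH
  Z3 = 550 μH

Step 1 — Angular frequency: ω = 2π·f = 2π·52.7 = 331.1 rad/s.
Step 2 — Component impedances:
  Z1: Z = jωL = j·331.1·0.00633 = 0 + j2.096 Ω
  Z2: Z = jωL = j·331.1·0.00256 = 0 + j0.8477 Ω
  Z3: Z = jωL = j·331.1·0.00055 = 0 + j0.1821 Ω
Step 3 — With the output port shorted to ground, the output series arm Z2 runs from the junction to ground; the shunt arm Z3 also runs from the junction to ground. They appear in parallel: Z3 || Z2 = 0 + j0.1499 Ω.
Step 4 — Series with input arm Z1: Z_in = Z1 + (Z3 || Z2) = 0 + j2.246 Ω = 2.246∠90.0° Ω.

Z = 0 + j2.246 Ω = 2.246∠90.0° Ω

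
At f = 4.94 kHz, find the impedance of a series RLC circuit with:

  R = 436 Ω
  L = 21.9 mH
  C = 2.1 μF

Step 1 — Angular frequency: ω = 2π·f = 2π·4940 = 3.104e+04 rad/s.
Step 2 — Component impedances:
  R: Z = R = 436 Ω
  L: Z = jωL = j·3.104e+04·0.0219 = 0 + j679.8 Ω
  C: Z = 1/(jωC) = -j/(ω·C) = 0 - j15.34 Ω
Step 3 — Series combination: Z_total = R + L + C = 436 + j664.4 Ω = 794.7∠56.7° Ω.

Z = 436 + j664.4 Ω = 794.7∠56.7° Ω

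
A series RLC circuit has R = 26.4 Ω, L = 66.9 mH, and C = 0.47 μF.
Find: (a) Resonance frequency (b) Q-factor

Step 1 — Resonance condition Im(Z)=0 gives ω₀ = 1/√(LC).
Step 2 — ω₀ = 1/√(0.0669·4.7e-07) = 5639 rad/s.
Step 3 — f₀ = ω₀/(2π) = 897.5 Hz.
Step 4 — Series Q: Q = ω₀L/R = 5639·0.0669/26.4 = 14.29.

(a) f₀ = 897.5 Hz  (b) Q = 14.29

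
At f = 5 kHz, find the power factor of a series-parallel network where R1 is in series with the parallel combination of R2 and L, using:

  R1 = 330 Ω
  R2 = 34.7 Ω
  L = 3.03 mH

Step 1 — Angular frequency: ω = 2π·f = 2π·5000 = 3.142e+04 rad/s.
Step 2 — Component impedances:
  R1: Z = R = 330 Ω
  R2: Z = R = 34.7 Ω
  L: Z = jωL = j·3.142e+04·0.00303 = 0 + j95.19 Ω
Step 3 — Parallel branch: R2 || L = 1/(1/R2 + 1/L) = 30.63 + j11.17 Ω.
Step 4 — Series with R1: Z_total = R1 + (R2 || L) = 360.6 + j11.17 Ω = 360.8∠1.8° Ω.
Step 5 — Power factor: PF = cos(φ) = Re(Z)/|Z| = 360.63/360.8 = 0.9995.
Step 6 — Type: Im(Z) = 11.17 ⇒ lagging (phase φ = 1.8°).

PF = 0.9995 (lagging, φ = 1.8°)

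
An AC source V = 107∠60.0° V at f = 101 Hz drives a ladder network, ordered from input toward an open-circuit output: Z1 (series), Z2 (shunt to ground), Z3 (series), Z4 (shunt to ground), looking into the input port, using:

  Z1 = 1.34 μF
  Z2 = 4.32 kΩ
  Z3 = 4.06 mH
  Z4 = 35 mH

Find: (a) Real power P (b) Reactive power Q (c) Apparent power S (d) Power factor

Step 1 — Angular frequency: ω = 2π·f = 2π·101 = 634.6 rad/s.
Step 2 — Component impedances:
  Z1: Z = 1/(jωC) = -j/(ω·C) = 0 - j1176 Ω
  Z2: Z = R = 4320 Ω
  Z3: Z = jωL = j·634.6·0.00406 = 0 + j2.576 Ω
  Z4: Z = jωL = j·634.6·0.035 = 0 + j22.21 Ω
Step 3 — Ladder network (open output): work backward from the far end, alternating series and parallel combinations. Z_in = 0.1422 - j1151 Ω = 1151∠-90.0° Ω.
Step 4 — Source phasor: V = 107∠60.0° V = 53.5 + j92.66 V.
Step 5 — Current: I = V / Z = -0.08049 + j0.04648 A = 0.09295∠150.0° A.
Step 6 — Complex power: S = V·I* = 0.001229 - j9.945 VA.
Step 7 — Real power: P = Re(S) = 0.001229 W.
Step 8 — Reactive power: Q = Im(S) = -9.945 VAR.
Step 9 — Apparent power: |S| = 9.945 VA.
Step 10 — Power factor: PF = P/|S| = 0.0001235 (leading).

(a) P = 0.001229 W  (b) Q = -9.945 VAR  (c) S = 9.945 VA  (d) PF = 0.0001235 (leading)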